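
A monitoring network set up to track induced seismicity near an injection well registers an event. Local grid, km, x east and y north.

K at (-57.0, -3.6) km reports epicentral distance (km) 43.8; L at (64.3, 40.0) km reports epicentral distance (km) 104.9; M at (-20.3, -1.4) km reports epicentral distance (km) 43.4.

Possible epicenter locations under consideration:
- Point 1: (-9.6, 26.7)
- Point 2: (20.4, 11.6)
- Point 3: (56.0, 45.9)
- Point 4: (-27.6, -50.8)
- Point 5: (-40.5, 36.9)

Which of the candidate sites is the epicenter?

For each candidate, compare |candidate − station| to the reported distance:
Point 1: residuals K 12.5, L 29.8, M 13.3 → max 29.8 km
Point 2: residuals K 35.1, L 52.6, M 0.7 → max 52.6 km
Point 3: residuals K 79.6, L 94.7, M 46.4 → max 94.7 km
Point 4: residuals K 11.8, L 24.3, M 6.5 → max 24.3 km
Point 5: residuals K 0.1, L 0.1, M 0.1 → max 0.1 km
Only Point 5 has all residuals ≈ 0.

Point 5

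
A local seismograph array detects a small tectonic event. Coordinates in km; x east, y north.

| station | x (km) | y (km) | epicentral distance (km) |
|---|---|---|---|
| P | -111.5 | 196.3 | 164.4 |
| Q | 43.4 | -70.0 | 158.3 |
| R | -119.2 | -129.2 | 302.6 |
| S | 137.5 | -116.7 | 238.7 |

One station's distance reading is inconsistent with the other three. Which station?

R

Solve using three stations at a time. Using P, Q, S (subtract circle equations pairwise → linear system) gives (x, y) ≈ (9.2, 84.6).
Distances from that point to each station vs reported:
  P: calculated 164.4 vs reported 164.4 → residual 0.0 km
  Q: calculated 158.3 vs reported 158.3 → residual 0.0 km
  R: calculated 249.4 vs reported 302.6 → residual 53.2 km
  S: calculated 238.7 vs reported 238.7 → residual 0.0 km
P, Q, S are mutually consistent (residuals ≈ 0); R is off by 53.2 km.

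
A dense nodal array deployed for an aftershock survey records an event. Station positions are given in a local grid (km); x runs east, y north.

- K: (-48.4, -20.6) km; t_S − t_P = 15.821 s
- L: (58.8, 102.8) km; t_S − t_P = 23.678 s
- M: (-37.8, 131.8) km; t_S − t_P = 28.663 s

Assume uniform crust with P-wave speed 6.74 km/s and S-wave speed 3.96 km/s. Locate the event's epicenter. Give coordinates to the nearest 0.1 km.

(62.4, -124.5)

Distance from S−P lag: d = Δt · v_P v_S / (v_P − v_S) = Δt · (6.74·3.96)/(6.74−3.96) ≈ 9.6009·Δt.
So d_K = 151.90, d_L = 227.33, d_M = 275.19 km.
Circle about each station: (x + 48.4)² + (y + 20.6)² = 151.90²; (x − 58.8)² + (y − 102.8)² = 227.33²; (x + 37.8)² + (y − 131.8)² = 275.19².
Subtracting the K equation from the L and M equations removes the quadratic terms:
214.4 x + 246.8 y = -17346.96
21.2 x + 304.8 y = -36622.77
Solving the 2×2 system: x ≈ 62.4, y ≈ -124.5 km.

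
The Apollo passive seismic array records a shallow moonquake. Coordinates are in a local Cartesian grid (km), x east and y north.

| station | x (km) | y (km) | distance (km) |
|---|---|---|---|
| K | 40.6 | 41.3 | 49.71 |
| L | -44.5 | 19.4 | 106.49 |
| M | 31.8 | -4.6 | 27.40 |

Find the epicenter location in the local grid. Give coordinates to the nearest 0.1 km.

Circle about each station: (x − 40.6)² + (y − 41.3)² = 49.71²; (x + 44.5)² + (y − 19.4)² = 106.49²; (x − 31.8)² + (y + 4.6)² = 27.40².
Subtracting pairs of circle equations eliminates x²+y² and gives linear equations (the radical axes):
-170.2 x − 43.8 y = -9866.48
-17.6 x − 91.8 y = -601.33
Solving the 2×2 system: x ≈ 59.2, y ≈ -4.8 km.

59.2 km east, -4.8 km north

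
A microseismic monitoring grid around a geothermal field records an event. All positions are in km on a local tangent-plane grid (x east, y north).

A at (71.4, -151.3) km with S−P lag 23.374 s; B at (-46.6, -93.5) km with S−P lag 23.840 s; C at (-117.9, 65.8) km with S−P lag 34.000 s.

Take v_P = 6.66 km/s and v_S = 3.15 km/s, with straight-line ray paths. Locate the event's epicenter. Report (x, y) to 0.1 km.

(70.0, -11.6)

Distance from S−P lag: d = Δt · v_P v_S / (v_P − v_S) = Δt · (6.66·3.15)/(6.66−3.15) ≈ 5.9769·Δt.
So d_A = 139.70, d_B = 142.49, d_C = 203.22 km.
Circle about each station: (x − 71.4)² + (y + 151.3)² = 139.70²; (x + 46.6)² + (y + 93.5)² = 142.49²; (x + 117.9)² + (y − 65.8)² = 203.22².
Subtracting the A equation from the B and C equations removes the quadratic terms:
-236.0 x + 115.6 y = -17863.15
-378.6 x + 434.2 y = -31541.88
Solving the 2×2 system: x ≈ 70.0, y ≈ -11.6 km.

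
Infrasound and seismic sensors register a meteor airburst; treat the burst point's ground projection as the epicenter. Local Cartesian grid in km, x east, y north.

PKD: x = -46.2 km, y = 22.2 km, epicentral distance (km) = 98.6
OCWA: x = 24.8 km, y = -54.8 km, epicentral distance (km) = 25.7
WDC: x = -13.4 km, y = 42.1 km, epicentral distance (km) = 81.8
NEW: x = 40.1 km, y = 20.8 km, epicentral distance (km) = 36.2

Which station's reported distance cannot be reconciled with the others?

OCWA

Solve using three stations at a time. Using PKD, WDC, NEW (subtract circle equations pairwise → linear system) gives (x, y) ≈ (45.1, -15.1).
Distances from that point to each station vs reported:
  PKD: calculated 98.6 vs reported 98.6 → residual 0.0 km
  OCWA: calculated 44.6 vs reported 25.7 → residual 18.9 km
  WDC: calculated 81.8 vs reported 81.8 → residual 0.0 km
  NEW: calculated 36.3 vs reported 36.2 → residual 0.1 km
PKD, WDC, NEW are mutually consistent (residuals ≈ 0); OCWA is off by 18.9 km.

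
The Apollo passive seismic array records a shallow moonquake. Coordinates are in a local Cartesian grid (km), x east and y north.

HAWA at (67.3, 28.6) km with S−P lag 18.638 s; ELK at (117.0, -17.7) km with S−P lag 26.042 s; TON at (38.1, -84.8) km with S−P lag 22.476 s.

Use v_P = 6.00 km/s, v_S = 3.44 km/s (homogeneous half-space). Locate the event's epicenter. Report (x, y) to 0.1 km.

Distance from S−P lag: d = Δt · v_P v_S / (v_P − v_S) = Δt · (6.00·3.44)/(6.00−3.44) ≈ 8.0625·Δt.
So d_HAWA = 150.27, d_ELK = 209.96, d_TON = 181.21 km.
Circle about each station: (x − 67.3)² + (y − 28.6)² = 150.27²; (x − 117.0)² + (y + 17.7)² = 209.96²; (x − 38.1)² + (y + 84.8)² = 181.21².
Subtracting pairs of circle equations eliminates x²+y² and gives linear equations (the radical axes):
99.4 x − 92.6 y = -12847.09
-58.4 x − 226.8 y = -6960.59
Solving the 2×2 system: x ≈ -81.2, y ≈ 51.6 km.

(-81.2, 51.6)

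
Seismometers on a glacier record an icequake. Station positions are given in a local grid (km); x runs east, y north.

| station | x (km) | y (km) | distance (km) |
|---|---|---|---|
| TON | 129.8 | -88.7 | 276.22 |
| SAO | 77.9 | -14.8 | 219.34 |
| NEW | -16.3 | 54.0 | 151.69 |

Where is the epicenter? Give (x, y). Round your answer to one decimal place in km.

-140.7 km east, -32.8 km north

Circle about each station: (x − 129.8)² + (y + 88.7)² = 276.22²; (x − 77.9)² + (y + 14.8)² = 219.34²; (x + 16.3)² + (y − 54.0)² = 151.69².
Subtracting the TON equation from the SAO and NEW equations removes the quadratic terms:
-103.8 x + 147.8 y = 9759.17
-292.2 x + 285.4 y = 31753.59
Solving the 2×2 system: x ≈ -140.7, y ≈ -32.8 km.
Check against TON (with the unrounded x, y): √((x − 129.8)²+(y + 88.7)²) = 276.20 ≈ 276.22 km. ✓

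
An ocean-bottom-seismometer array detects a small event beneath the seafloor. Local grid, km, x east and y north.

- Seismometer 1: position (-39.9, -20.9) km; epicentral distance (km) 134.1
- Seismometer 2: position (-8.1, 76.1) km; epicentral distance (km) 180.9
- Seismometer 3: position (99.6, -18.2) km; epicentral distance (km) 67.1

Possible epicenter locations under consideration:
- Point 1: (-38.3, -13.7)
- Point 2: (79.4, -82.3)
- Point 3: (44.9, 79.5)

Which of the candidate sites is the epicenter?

For each candidate, compare |candidate − station| to the reported distance:
Point 1: residuals Seismometer 1 126.7, Seismometer 2 86.2, Seismometer 3 70.9 → max 126.7 km
Point 2: residuals Seismometer 1 0.1, Seismometer 2 0.1, Seismometer 3 0.1 → max 0.1 km
Point 3: residuals Seismometer 1 2.7, Seismometer 2 127.8, Seismometer 3 44.9 → max 127.8 km
Only Point 2 has all residuals ≈ 0.

Point 2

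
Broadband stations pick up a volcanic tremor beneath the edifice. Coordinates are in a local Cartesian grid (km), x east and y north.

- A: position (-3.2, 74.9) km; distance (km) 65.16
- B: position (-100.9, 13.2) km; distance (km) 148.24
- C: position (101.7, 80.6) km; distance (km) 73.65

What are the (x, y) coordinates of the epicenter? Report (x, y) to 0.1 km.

x ≈ 46.1 km, y ≈ 32.3 km

Circle about each station: (x + 3.2)² + (y − 74.9)² = 65.16²; (x + 100.9)² + (y − 13.2)² = 148.24²; (x − 101.7)² + (y − 80.6)² = 73.65².
Subtracting the A equation from the B and C equations removes the quadratic terms:
-195.4 x − 123.4 y = -12994.47
209.8 x + 11.4 y = 10040.50
Solving the 2×2 system: x ≈ 46.1, y ≈ 32.3 km.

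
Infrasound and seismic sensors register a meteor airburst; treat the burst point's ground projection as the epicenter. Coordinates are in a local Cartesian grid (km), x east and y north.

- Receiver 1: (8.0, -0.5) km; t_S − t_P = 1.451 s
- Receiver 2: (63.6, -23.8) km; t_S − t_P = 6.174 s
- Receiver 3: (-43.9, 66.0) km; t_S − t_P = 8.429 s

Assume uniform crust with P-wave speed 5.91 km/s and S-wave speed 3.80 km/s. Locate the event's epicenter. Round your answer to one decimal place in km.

-1.2 km east, -12.9 km north

Distance from S−P lag: d = Δt · v_P v_S / (v_P − v_S) = Δt · (5.91·3.80)/(5.91−3.80) ≈ 10.6436·Δt.
So d_Receiver 1 = 15.44, d_Receiver 2 = 65.71, d_Receiver 3 = 89.71 km.
Circle about each station: (x − 8.0)² + (y + 0.5)² = 15.44²; (x − 63.6)² + (y + 23.8)² = 65.71²; (x + 43.9)² + (y − 66.0)² = 89.71².
Subtracting the Receiver 1 equation from the Receiver 2 and Receiver 3 equations removes the quadratic terms:
111.2 x − 46.6 y = 467.74
-103.8 x + 133.0 y = -1590.53
Solving the 2×2 system: x ≈ -1.2, y ≈ -12.9 km.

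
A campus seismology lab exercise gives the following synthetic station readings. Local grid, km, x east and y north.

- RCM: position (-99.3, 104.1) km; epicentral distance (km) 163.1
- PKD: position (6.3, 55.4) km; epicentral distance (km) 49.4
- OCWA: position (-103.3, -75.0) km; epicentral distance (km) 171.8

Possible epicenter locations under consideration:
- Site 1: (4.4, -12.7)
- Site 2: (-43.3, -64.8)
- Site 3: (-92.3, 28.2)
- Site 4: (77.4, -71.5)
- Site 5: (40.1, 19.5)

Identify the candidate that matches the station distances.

For each candidate, compare |candidate − station| to the reported distance:
Site 1: residuals RCM 6.9, PKD 18.7, OCWA 47.4 → max 47.4 km
Site 2: residuals RCM 14.8, PKD 80.6, OCWA 110.9 → max 110.9 km
Site 3: residuals RCM 86.9, PKD 52.9, OCWA 68.0 → max 86.9 km
Site 4: residuals RCM 86.0, PKD 96.1, OCWA 8.9 → max 96.1 km
Site 5: residuals RCM 0.0, PKD 0.1, OCWA 0.1 → max 0.1 km
Only Site 5 has all residuals ≈ 0.

Site 5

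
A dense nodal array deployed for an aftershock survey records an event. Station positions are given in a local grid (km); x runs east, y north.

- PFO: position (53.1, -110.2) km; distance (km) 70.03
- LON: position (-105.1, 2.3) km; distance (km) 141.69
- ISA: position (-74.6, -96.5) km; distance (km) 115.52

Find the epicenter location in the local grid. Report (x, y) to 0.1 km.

(28.6, -44.6)

Circle about each station: (x − 53.1)² + (y + 110.2)² = 70.03²; (x + 105.1)² + (y − 2.3)² = 141.69²; (x + 74.6)² + (y + 96.5)² = 115.52².
Subtracting the PFO equation from the LON and ISA equations removes the quadratic terms:
-316.4 x + 225.0 y = -19084.21
-255.4 x + 27.4 y = -8526.91
Solving the 2×2 system: x ≈ 28.6, y ≈ -44.6 km.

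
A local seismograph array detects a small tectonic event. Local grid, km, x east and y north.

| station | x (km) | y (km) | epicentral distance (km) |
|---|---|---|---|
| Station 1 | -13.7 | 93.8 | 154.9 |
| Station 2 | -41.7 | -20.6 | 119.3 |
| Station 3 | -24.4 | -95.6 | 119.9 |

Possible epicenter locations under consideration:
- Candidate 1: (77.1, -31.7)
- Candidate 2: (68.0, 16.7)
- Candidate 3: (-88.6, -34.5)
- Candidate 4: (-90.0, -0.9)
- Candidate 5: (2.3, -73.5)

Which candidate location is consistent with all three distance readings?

Candidate 1

For each candidate, compare |candidate − station| to the reported distance:
Candidate 1: residuals Station 1 0.0, Station 2 0.0, Station 3 0.0 → max 0.0 km
Candidate 2: residuals Station 1 42.6, Station 2 3.4, Station 3 25.5 → max 42.6 km
Candidate 3: residuals Station 1 6.3, Station 2 70.4, Station 3 31.3 → max 70.4 km
Candidate 4: residuals Station 1 33.3, Station 2 67.1, Station 3 4.7 → max 67.1 km
Candidate 5: residuals Station 1 13.2, Station 2 50.5, Station 3 85.2 → max 85.2 km
Only Candidate 1 has all residuals ≈ 0.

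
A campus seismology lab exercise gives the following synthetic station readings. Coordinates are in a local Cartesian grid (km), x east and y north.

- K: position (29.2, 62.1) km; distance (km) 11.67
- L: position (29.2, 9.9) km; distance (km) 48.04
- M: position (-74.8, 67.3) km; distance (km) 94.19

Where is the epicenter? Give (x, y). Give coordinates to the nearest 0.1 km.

18.8 km east, 56.8 km north

Circle about each station: (x − 29.2)² + (y − 62.1)² = 11.67²; (x − 29.2)² + (y − 9.9)² = 48.04²; (x + 74.8)² + (y − 67.3)² = 94.19².
Subtracting pairs of circle equations eliminates x²+y² and gives linear equations (the radical axes):
0.0 x − 104.4 y = -5930.05
-208.0 x + 10.4 y = -3320.29
Solving the 2×2 system: x ≈ 18.8, y ≈ 56.8 km.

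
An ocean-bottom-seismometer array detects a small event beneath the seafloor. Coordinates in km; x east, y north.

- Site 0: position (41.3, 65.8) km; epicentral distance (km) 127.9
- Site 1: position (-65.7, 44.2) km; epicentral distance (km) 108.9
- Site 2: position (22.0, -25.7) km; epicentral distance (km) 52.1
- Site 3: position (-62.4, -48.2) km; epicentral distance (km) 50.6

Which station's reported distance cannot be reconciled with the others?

Site 2

Solve using three stations at a time. Using Site 0, Site 1, Site 3 (subtract circle equations pairwise → linear system) gives (x, y) ≈ (-11.9, -50.5).
Distances from that point to each station vs reported:
  Site 0: calculated 127.9 vs reported 127.9 → residual 0.0 km
  Site 1: calculated 108.9 vs reported 108.9 → residual 0.0 km
  Site 2: calculated 42.0 vs reported 52.1 → residual 10.1 km
  Site 3: calculated 50.5 vs reported 50.6 → residual 0.1 km
Site 0, Site 1, Site 3 are mutually consistent (residuals ≈ 0); Site 2 is off by 10.1 km.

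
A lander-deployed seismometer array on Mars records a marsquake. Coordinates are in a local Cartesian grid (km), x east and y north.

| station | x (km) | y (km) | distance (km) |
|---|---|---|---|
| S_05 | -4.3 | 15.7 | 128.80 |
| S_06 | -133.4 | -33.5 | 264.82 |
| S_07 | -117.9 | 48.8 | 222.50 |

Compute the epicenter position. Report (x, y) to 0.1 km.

(100.7, 90.3)

Circle about each station: (x + 4.3)² + (y − 15.7)² = 128.80²; (x + 133.4)² + (y + 33.5)² = 264.82²; (x + 117.9)² + (y − 48.8)² = 222.50².
Subtracting pairs of circle equations eliminates x²+y² and gives linear equations (the radical axes):
-258.2 x − 98.4 y = -34887.36
-227.2 x + 66.2 y = -16899.94
Solving the 2×2 system: x ≈ 100.7, y ≈ 90.3 km.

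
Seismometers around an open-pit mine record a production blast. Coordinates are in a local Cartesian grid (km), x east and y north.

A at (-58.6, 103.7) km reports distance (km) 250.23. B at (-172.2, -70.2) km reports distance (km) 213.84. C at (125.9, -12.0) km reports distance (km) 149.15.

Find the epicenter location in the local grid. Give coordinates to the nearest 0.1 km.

Circle about each station: (x + 58.6)² + (y − 103.7)² = 250.23²; (x + 172.2)² + (y + 70.2)² = 213.84²; (x − 125.9)² + (y + 12.0)² = 149.15².
Subtracting pairs of circle equations eliminates x²+y² and gives linear equations (the radical axes):
-227.2 x − 347.8 y = 37280.74
369.0 x − 231.4 y = 42176.49
Solving the 2×2 system: x ≈ 33.4, y ≈ -129.0 km.
Check against A (with the unrounded x, y): √((x + 58.6)²+(y − 103.7)²) = 250.23 ≈ 250.23 km. ✓

x ≈ 33.4 km, y ≈ -129.0 km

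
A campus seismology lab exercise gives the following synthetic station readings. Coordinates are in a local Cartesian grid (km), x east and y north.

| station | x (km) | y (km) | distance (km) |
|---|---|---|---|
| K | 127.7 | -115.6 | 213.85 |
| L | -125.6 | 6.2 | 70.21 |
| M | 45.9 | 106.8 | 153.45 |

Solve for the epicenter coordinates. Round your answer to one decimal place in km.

x ≈ -56.7 km, y ≈ -7.3 km

Circle about each station: (x − 127.7)² + (y + 115.6)² = 213.85²; (x + 125.6)² + (y − 6.2)² = 70.21²; (x − 45.9)² + (y − 106.8)² = 153.45².
Subtracting pairs of circle equations eliminates x²+y² and gives linear equations (the radical axes):
-506.6 x + 243.6 y = 26945.53
-163.6 x + 444.8 y = 6027.32
Solving the 2×2 system: x ≈ -56.7, y ≈ -7.3 km.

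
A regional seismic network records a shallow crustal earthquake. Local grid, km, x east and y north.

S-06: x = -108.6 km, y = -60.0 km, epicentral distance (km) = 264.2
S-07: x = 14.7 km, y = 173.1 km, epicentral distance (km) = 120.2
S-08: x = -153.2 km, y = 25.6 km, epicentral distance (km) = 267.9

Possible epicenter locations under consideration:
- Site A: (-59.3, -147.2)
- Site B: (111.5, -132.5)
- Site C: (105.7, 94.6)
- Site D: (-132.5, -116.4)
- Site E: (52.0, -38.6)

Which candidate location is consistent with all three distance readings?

For each candidate, compare |candidate − station| to the reported distance:
Site A: residuals S-06 164.0, S-07 208.5, S-08 71.2 → max 208.5 km
Site B: residuals S-06 32.5, S-07 200.4, S-08 40.4 → max 200.4 km
Site C: residuals S-06 0.0, S-07 0.0, S-08 0.0 → max 0.0 km
Site D: residuals S-06 202.9, S-07 204.6, S-08 124.4 → max 204.6 km
Site E: residuals S-06 102.2, S-07 94.8, S-08 52.9 → max 102.2 km
Only Site C has all residuals ≈ 0.

Site C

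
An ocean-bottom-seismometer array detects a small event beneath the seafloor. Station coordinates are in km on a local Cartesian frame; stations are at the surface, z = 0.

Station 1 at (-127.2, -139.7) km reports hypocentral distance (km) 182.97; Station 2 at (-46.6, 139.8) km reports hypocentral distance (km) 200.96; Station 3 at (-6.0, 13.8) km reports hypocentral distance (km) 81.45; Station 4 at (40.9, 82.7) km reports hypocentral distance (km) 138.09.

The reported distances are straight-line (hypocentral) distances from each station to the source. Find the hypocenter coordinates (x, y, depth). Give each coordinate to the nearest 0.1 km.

x ≈ 18.5 km, y ≈ -42.7 km, depth ≈ 53.3 km

Each station gives a sphere (x−x_i)² + (y−y_i)² + z² = d_i² (stations at z=0).
Subtracting the Station 1 sphere from Station 2 and Station 3: z² cancels, leaving linear equations in x and y:
161.2 x + 559.0 y = -20887.23
242.4 x + 307.0 y = -8625.57
Solving: x ≈ 18.494, y ≈ -42.698 km (keep extra digits for the depth step; rounded: 18.5, -42.7).
Then from the Station 1 sphere: z² = 182.97² − (x + 127.2)² − (y + 139.7)² with x = 18.494, y = -42.698, so z ≈ 53.309 ≈ 53.3 km.
Check against Station 4 (with the unrounded solution): distance 138.09 ≈ 138.09 km. ✓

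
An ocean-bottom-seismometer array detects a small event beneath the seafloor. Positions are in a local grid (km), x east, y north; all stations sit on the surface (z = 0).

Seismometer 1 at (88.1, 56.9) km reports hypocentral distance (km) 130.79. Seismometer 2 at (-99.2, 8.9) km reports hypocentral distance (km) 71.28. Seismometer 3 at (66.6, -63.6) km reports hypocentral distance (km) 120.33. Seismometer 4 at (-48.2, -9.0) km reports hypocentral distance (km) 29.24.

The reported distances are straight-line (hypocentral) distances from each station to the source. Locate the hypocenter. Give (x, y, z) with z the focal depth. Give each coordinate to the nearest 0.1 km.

Each station gives a sphere (x−x_i)² + (y−y_i)² + z² = d_i² (stations at z=0).
Subtracting the Seismometer 1 sphere from Seismometer 2 and Seismometer 3: z² cancels, leaving linear equations in x and y:
-374.6 x − 96.0 y = 10945.82
-43.0 x − 241.0 y = 108.02
Solving: x ≈ -30.500, y ≈ 4.994 km (keep extra digits for the depth step; rounded: -30.5, 5.0).
Then from the Seismometer 1 sphere: z² = 130.79² − (x − 88.1)² − (y − 56.9)² with x = -30.500, y = 4.994, so z ≈ 18.597 ≈ 18.6 km.

x ≈ -30.5 km, y ≈ 5.0 km, depth ≈ 18.6 km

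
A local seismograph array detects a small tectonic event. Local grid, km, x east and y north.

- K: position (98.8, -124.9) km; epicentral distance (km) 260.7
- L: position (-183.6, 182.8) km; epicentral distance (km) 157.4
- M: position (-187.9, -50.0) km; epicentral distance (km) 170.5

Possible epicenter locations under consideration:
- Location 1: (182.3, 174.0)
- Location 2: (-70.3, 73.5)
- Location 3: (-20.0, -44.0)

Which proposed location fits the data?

For each candidate, compare |candidate − station| to the reported distance:
Location 1: residuals K 49.6, L 208.6, M 262.2 → max 262.2 km
Location 2: residuals K 0.0, L 0.0, M 0.0 → max 0.0 km
Location 3: residuals K 117.0, L 122.2, M 2.5 → max 122.2 km
Only Location 2 has all residuals ≈ 0.

Location 2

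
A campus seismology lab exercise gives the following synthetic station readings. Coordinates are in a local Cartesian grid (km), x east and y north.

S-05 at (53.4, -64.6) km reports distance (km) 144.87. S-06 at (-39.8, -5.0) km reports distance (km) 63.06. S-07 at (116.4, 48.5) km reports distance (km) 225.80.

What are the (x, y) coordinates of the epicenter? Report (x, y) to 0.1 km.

x ≈ -89.9 km, y ≈ -43.3 km

Circle about each station: (x − 53.4)² + (y + 64.6)² = 144.87²; (x + 39.8)² + (y + 5.0)² = 63.06²; (x − 116.4)² + (y − 48.5)² = 225.80².
Subtracting the S-05 equation from the S-06 and S-07 equations removes the quadratic terms:
-186.4 x + 119.2 y = 11595.07
126.0 x + 226.2 y = -21121.83
Solving the 2×2 system: x ≈ -89.9, y ≈ -43.3 km.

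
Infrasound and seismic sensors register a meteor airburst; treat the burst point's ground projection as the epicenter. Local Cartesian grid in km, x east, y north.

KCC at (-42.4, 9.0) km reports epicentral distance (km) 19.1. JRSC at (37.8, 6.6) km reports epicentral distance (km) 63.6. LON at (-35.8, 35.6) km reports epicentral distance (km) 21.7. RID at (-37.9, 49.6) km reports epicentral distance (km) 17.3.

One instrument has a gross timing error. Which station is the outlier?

RID

Solve using three stations at a time. Using KCC, JRSC, LON (subtract circle equations pairwise → linear system) gives (x, y) ≈ (-25.0, 16.8).
Distances from that point to each station vs reported:
  KCC: calculated 19.1 vs reported 19.1 → residual 0.0 km
  JRSC: calculated 63.6 vs reported 63.6 → residual 0.0 km
  LON: calculated 21.7 vs reported 21.7 → residual 0.0 km
  RID: calculated 35.3 vs reported 17.3 → residual 18.0 km
KCC, JRSC, LON are mutually consistent (residuals ≈ 0); RID is off by 18.0 km.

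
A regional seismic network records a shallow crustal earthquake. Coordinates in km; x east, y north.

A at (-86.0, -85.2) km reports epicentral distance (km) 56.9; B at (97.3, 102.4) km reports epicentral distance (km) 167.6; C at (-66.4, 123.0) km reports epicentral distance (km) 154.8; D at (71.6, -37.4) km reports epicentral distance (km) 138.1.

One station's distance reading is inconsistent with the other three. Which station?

Solve using three stations at a time. Using A, C, D (subtract circle equations pairwise → linear system) gives (x, y) ≈ (-66.4, -31.8).
Distances from that point to each station vs reported:
  A: calculated 56.9 vs reported 56.9 → residual 0.0 km
  B: calculated 211.7 vs reported 167.6 → residual 44.1 km
  C: calculated 154.8 vs reported 154.8 → residual 0.0 km
  D: calculated 138.1 vs reported 138.1 → residual 0.0 km
A, C, D are mutually consistent (residuals ≈ 0); B is off by 44.1 km.

B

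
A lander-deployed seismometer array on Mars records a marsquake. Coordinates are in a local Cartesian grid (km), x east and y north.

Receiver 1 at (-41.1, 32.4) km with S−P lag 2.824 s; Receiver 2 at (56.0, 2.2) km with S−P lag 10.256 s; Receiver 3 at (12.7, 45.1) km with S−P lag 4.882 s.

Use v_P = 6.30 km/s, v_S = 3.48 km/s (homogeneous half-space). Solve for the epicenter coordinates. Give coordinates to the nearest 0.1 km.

-20.1 km east, 26.0 km north

Distance from S−P lag: d = Δt · v_P v_S / (v_P − v_S) = Δt · (6.30·3.48)/(6.30−3.48) ≈ 7.7745·Δt.
So d_Receiver 1 = 21.96, d_Receiver 2 = 79.73, d_Receiver 3 = 37.95 km.
Circle about each station: (x + 41.1)² + (y − 32.4)² = 21.96²; (x − 56.0)² + (y − 2.2)² = 79.73²; (x − 12.7)² + (y − 45.1)² = 37.95².
Subtracting the Receiver 1 equation from the Receiver 2 and Receiver 3 equations removes the quadratic terms:
194.2 x − 60.4 y = -5472.76
107.6 x + 25.4 y = -1501.63
Solving the 2×2 system: x ≈ -20.1, y ≈ 26.0 km.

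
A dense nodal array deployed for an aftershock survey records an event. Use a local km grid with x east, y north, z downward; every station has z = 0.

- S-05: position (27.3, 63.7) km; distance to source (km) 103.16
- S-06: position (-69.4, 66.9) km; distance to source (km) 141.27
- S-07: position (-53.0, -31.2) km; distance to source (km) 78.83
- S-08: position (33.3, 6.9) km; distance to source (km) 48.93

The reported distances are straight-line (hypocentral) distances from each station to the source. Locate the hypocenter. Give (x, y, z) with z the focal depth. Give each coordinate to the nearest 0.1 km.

(23.7, -38.0, 16.9)

Each station gives a sphere (x−x_i)² + (y−y_i)² + z² = d_i² (stations at z=0).
Subtracting the S-05 sphere from S-06 and S-07: z² cancels, leaving linear equations in x and y:
-193.4 x + 6.4 y = -4826.24
-160.6 x − 189.8 y = 3407.28
Solving: x ≈ 23.697, y ≈ -38.003 km (keep extra digits for the depth step; rounded: 23.7, -38.0).
Then from the S-05 sphere: z² = 103.16² − (x − 27.3)² − (y − 63.7)² with x = 23.697, y = -38.003, so z ≈ 16.897 ≈ 16.9 km.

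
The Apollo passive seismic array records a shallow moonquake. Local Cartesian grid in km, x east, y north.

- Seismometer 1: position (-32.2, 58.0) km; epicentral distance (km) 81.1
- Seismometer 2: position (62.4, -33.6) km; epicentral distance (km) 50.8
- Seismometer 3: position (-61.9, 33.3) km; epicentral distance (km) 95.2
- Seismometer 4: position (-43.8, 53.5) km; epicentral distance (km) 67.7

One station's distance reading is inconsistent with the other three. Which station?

Seismometer 4

Solve using three stations at a time. Using Seismometer 1, Seismometer 2, Seismometer 3 (subtract circle equations pairwise → linear system) gives (x, y) ≈ (28.9, 4.6).
Distances from that point to each station vs reported:
  Seismometer 1: calculated 81.1 vs reported 81.1 → residual 0.0 km
  Seismometer 2: calculated 50.8 vs reported 50.8 → residual 0.0 km
  Seismometer 3: calculated 95.2 vs reported 95.2 → residual 0.0 km
  Seismometer 4: calculated 87.6 vs reported 67.7 → residual 19.9 km
Seismometer 1, Seismometer 2, Seismometer 3 are mutually consistent (residuals ≈ 0); Seismometer 4 is off by 19.9 km.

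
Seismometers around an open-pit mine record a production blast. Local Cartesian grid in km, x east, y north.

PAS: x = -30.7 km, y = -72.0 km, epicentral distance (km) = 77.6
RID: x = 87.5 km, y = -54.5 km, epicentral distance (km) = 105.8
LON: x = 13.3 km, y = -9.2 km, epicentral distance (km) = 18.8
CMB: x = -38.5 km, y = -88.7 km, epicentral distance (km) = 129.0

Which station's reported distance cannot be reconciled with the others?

Solve using three stations at a time. Using PAS, RID, LON (subtract circle equations pairwise → linear system) gives (x, y) ≈ (-2.9, 0.5).
Distances from that point to each station vs reported:
  PAS: calculated 77.6 vs reported 77.6 → residual 0.0 km
  RID: calculated 105.8 vs reported 105.8 → residual 0.0 km
  LON: calculated 18.9 vs reported 18.8 → residual 0.1 km
  CMB: calculated 96.0 vs reported 129.0 → residual 33.0 km
PAS, RID, LON are mutually consistent (residuals ≈ 0); CMB is off by 33.0 km.

CMB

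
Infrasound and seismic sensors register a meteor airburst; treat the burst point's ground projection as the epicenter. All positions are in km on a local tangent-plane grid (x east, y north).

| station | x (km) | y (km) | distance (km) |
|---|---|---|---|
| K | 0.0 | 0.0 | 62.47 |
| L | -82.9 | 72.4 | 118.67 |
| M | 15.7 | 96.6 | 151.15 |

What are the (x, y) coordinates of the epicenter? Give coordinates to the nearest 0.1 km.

x ≈ -47.3 km, y ≈ -40.8 km

Circle about each station: x² + y² = 62.47²; (x + 82.9)² + (y − 72.4)² = 118.67²; (x − 15.7)² + (y − 96.6)² = 151.15².
Subtracting the K equation from the L and M equations removes the quadratic terms:
-165.8 x + 144.8 y = 1934.10
31.4 x + 193.2 y = -9365.77
Solving the 2×2 system: x ≈ -47.3, y ≈ -40.8 km.
Check against K (with the unrounded x, y): √(x²+y²) = 62.45 ≈ 62.47 km. ✓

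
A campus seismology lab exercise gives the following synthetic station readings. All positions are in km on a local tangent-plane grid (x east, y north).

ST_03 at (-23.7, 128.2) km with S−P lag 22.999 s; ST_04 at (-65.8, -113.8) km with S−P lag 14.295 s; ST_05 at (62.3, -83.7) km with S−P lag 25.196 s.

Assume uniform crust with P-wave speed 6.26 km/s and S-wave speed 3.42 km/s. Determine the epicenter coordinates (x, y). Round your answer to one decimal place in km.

-116.1 km east, -18.5 km north

Distance from S−P lag: d = Δt · v_P v_S / (v_P − v_S) = Δt · (6.26·3.42)/(6.26−3.42) ≈ 7.5385·Δt.
So d_ST_03 = 173.38, d_ST_04 = 107.76, d_ST_05 = 189.94 km.
Circle about each station: (x + 23.7)² + (y − 128.2)² = 173.38²; (x + 65.8)² + (y + 113.8)² = 107.76²; (x − 62.3)² + (y + 83.7)² = 189.94².
Subtracting pairs of circle equations eliminates x²+y² and gives linear equations (the radical axes):
-84.2 x − 484.0 y = 18731.56
172.0 x − 423.8 y = -12126.53
Solving the 2×2 system: x ≈ -116.1, y ≈ -18.5 km.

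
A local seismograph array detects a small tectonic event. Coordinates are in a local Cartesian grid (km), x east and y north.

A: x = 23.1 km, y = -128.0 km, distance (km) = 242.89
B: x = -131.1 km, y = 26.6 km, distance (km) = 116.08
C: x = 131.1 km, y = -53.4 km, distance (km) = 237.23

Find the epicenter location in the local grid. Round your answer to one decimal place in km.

-45.5 km east, 105.0 km north

Circle about each station: (x − 23.1)² + (y + 128.0)² = 242.89²; (x + 131.1)² + (y − 26.6)² = 116.08²; (x − 131.1)² + (y + 53.4)² = 237.23².
Subtracting pairs of circle equations eliminates x²+y² and gives linear equations (the radical axes):
-308.4 x + 309.2 y = 46498.15
216.0 x + 149.2 y = 5838.64
Solving the 2×2 system: x ≈ -45.5, y ≈ 105.0 km.
Check against A (with the unrounded x, y): √((x − 23.1)²+(y + 128.0)²) = 242.89 ≈ 242.89 km. ✓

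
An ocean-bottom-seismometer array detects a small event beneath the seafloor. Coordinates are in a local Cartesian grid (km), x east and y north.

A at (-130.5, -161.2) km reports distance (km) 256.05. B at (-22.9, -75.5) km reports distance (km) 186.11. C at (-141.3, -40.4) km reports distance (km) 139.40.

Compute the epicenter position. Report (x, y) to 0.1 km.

-101.5 km east, 93.2 km north

Circle about each station: (x + 130.5)² + (y + 161.2)² = 256.05²; (x + 22.9)² + (y + 75.5)² = 186.11²; (x + 141.3)² + (y + 40.4)² = 139.40².
Subtracting the A equation from the B and C equations removes the quadratic terms:
215.2 x + 171.4 y = -5866.36
-21.6 x + 241.6 y = 24711.40
Solving the 2×2 system: x ≈ -101.5, y ≈ 93.2 km.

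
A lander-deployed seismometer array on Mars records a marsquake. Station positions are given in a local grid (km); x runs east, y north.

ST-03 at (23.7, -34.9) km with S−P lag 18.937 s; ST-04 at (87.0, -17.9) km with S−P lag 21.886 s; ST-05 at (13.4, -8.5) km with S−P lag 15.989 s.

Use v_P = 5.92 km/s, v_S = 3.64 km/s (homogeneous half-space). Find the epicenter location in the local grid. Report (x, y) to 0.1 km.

(-68.5, 118.5)

Distance from S−P lag: d = Δt · v_P v_S / (v_P − v_S) = Δt · (5.92·3.64)/(5.92−3.64) ≈ 9.4512·Δt.
So d_ST-03 = 178.98, d_ST-04 = 206.85, d_ST-05 = 151.12 km.
Circle about each station: (x − 23.7)² + (y + 34.9)² = 178.98²; (x − 87.0)² + (y + 17.9)² = 206.85²; (x − 13.4)² + (y + 8.5)² = 151.12².
Subtracting pairs of circle equations eliminates x²+y² and gives linear equations (the radical axes):
126.6 x + 34.0 y = -4643.37
-20.6 x + 52.8 y = 7668.70
Solving the 2×2 system: x ≈ -68.5, y ≈ 118.5 km.
Check against ST-03 (with the unrounded x, y): √((x − 23.7)²+(y + 34.9)²) = 178.99 ≈ 178.98 km. ✓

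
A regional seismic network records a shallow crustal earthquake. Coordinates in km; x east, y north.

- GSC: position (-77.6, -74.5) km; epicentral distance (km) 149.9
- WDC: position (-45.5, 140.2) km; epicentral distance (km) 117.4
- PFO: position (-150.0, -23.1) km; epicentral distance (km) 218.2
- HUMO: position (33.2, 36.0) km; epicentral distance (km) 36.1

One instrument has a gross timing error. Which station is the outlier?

Solve using three stations at a time. Using WDC, PFO, HUMO (subtract circle equations pairwise → linear system) gives (x, y) ≈ (47.8, 69.0).
Distances from that point to each station vs reported:
  GSC: calculated 190.6 vs reported 149.9 → residual 40.7 km
  WDC: calculated 117.4 vs reported 117.4 → residual 0.0 km
  PFO: calculated 218.2 vs reported 218.2 → residual 0.0 km
  HUMO: calculated 36.1 vs reported 36.1 → residual 0.0 km
WDC, PFO, HUMO are mutually consistent (residuals ≈ 0); GSC is off by 40.7 km.

GSC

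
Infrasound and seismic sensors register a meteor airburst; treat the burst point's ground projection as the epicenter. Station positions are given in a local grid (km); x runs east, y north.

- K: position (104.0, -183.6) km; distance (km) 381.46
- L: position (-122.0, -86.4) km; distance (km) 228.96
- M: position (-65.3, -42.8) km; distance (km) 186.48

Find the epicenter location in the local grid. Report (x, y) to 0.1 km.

(-96.2, 141.1)

Circle about each station: (x − 104.0)² + (y + 183.6)² = 381.46²; (x + 122.0)² + (y + 86.4)² = 228.96²; (x + 65.3)² + (y + 42.8)² = 186.48².
Subtracting pairs of circle equations eliminates x²+y² and gives linear equations (the radical axes):
-452.0 x + 194.4 y = 70913.05
-338.6 x + 281.6 y = 72307.91
Solving the 2×2 system: x ≈ -96.2, y ≈ 141.1 km.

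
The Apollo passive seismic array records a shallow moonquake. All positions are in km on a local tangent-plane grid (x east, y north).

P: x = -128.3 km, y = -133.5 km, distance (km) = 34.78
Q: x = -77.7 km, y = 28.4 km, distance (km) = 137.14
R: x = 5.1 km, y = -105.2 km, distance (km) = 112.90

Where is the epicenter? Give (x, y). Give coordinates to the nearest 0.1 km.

Circle about each station: (x + 128.3)² + (y + 133.5)² = 34.78²; (x + 77.7)² + (y − 28.4)² = 137.14²; (x − 5.1)² + (y + 105.2)² = 112.90².
Subtracting the P equation from the Q and R equations removes the quadratic terms:
101.2 x + 323.8 y = -45037.02
266.8 x + 56.6 y = -34726.85
Solving the 2×2 system: x ≈ -107.8, y ≈ -105.4 km.

(-107.8, -105.4)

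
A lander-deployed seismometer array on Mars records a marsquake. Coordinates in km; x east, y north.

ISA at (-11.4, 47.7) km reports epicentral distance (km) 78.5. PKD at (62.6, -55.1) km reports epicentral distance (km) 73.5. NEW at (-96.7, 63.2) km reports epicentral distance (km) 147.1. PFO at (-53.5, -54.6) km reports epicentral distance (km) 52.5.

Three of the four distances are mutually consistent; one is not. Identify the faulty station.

NEW

Solve using three stations at a time. Using ISA, PKD, PFO (subtract circle equations pairwise → linear system) gives (x, y) ≈ (-6.7, -30.7).
Distances from that point to each station vs reported:
  ISA: calculated 78.5 vs reported 78.5 → residual 0.0 km
  PKD: calculated 73.5 vs reported 73.5 → residual 0.0 km
  NEW: calculated 130.0 vs reported 147.1 → residual 17.1 km
  PFO: calculated 52.5 vs reported 52.5 → residual 0.0 km
ISA, PKD, PFO are mutually consistent (residuals ≈ 0); NEW is off by 17.1 km.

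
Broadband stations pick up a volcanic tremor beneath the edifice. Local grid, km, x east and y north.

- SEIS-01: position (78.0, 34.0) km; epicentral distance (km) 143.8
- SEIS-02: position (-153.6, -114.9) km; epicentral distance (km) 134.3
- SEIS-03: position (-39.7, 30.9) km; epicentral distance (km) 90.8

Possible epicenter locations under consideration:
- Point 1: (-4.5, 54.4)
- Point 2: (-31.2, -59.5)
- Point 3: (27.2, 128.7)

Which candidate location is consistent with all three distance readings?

Point 2

For each candidate, compare |candidate − station| to the reported distance:
Point 1: residuals SEIS-01 58.8, SEIS-02 91.3, SEIS-03 48.5 → max 91.3 km
Point 2: residuals SEIS-01 0.0, SEIS-02 0.1, SEIS-03 0.0 → max 0.1 km
Point 3: residuals SEIS-01 36.3, SEIS-02 169.1, SEIS-03 27.7 → max 169.1 km
Only Point 2 has all residuals ≈ 0.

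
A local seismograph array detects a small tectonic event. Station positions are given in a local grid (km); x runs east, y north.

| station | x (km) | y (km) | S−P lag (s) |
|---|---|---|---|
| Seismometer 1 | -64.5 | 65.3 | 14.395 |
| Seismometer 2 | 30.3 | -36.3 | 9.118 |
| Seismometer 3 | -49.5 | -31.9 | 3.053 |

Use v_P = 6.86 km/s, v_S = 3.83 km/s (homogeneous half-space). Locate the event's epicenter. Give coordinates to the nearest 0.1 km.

x ≈ -45.7 km, y ≈ -58.1 km

Distance from S−P lag: d = Δt · v_P v_S / (v_P − v_S) = Δt · (6.86·3.83)/(6.86−3.83) ≈ 8.6712·Δt.
So d_Seismometer 1 = 124.82, d_Seismometer 2 = 79.06, d_Seismometer 3 = 26.47 km.
Circle about each station: (x + 64.5)² + (y − 65.3)² = 124.82²; (x − 30.3)² + (y + 36.3)² = 79.06²; (x + 49.5)² + (y + 31.9)² = 26.47².
Subtracting pairs of circle equations eliminates x²+y² and gives linear equations (the radical axes):
189.6 x − 203.2 y = 3140.99
30.0 x − 194.4 y = 9922.89
Solving the 2×2 system: x ≈ -45.7, y ≈ -58.1 km.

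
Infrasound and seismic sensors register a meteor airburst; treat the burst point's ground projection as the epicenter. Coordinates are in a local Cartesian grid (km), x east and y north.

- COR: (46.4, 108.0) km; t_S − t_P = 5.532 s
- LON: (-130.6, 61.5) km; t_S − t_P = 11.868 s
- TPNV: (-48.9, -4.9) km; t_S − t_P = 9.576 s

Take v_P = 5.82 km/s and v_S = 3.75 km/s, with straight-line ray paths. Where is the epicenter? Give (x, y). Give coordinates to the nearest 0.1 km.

(-8.2, 87.5)

Distance from S−P lag: d = Δt · v_P v_S / (v_P − v_S) = Δt · (5.82·3.75)/(5.82−3.75) ≈ 10.5435·Δt.
So d_COR = 58.33, d_LON = 125.13, d_TPNV = 100.96 km.
Circle about each station: (x − 46.4)² + (y − 108.0)² = 58.33²; (x + 130.6)² + (y − 61.5)² = 125.13²; (x + 48.9)² + (y + 4.9)² = 100.96².
Subtracting the COR equation from the LON and TPNV equations removes the quadratic terms:
-354.0 x − 93.0 y = -5233.48
-190.6 x − 225.8 y = -18192.27
Solving the 2×2 system: x ≈ -8.2, y ≈ 87.5 km.
Check against COR (with the unrounded x, y): √((x − 46.4)²+(y − 108.0)²) = 58.33 ≈ 58.33 km. ✓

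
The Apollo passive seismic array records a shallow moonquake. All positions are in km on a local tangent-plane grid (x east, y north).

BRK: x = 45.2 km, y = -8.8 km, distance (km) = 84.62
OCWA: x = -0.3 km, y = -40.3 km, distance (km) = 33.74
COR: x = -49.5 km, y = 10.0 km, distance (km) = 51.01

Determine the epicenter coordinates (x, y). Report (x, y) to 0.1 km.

-34.0 km east, -38.6 km north

Circle about each station: (x − 45.2)² + (y + 8.8)² = 84.62²; (x + 0.3)² + (y + 40.3)² = 33.74²; (x + 49.5)² + (y − 10.0)² = 51.01².
Subtracting the BRK equation from the OCWA and COR equations removes the quadratic terms:
-91.0 x − 63.0 y = 5525.86
-189.4 x + 37.6 y = 4988.29
Solving the 2×2 system: x ≈ -34.0, y ≈ -38.6 km.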